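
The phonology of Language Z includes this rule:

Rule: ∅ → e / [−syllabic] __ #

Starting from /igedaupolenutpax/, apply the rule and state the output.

the form ends in the consonant /x/, so [e] is inserted word-finally.
Surface form: [igedaupolenutpaxe].

igedaupolenutpaxe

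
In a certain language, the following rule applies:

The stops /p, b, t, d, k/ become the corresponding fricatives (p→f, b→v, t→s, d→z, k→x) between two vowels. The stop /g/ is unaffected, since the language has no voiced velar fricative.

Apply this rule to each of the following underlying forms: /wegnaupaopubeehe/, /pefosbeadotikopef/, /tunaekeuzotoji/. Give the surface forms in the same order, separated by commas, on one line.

/wegnaupaopubeehe/: /p/ is a stop between vowels /u/ and /a/, so it spirantizes to the fricative [f]. /p/ is a stop between vowels /o/ and /u/, so it spirantizes to the fricative [f]. /b/ is a stop between vowels /u/ and /e/, so it spirantizes to the fricative [v]. → [wegnaufaofuveehe].
/pefosbeadotikopef/: /d/ is a stop between vowels /a/ and /o/, so it spirantizes to the fricative [z]. /t/ is a stop between vowels /o/ and /i/, so it spirantizes to the fricative [s]. /k/ is a stop between vowels /i/ and /o/, so it spirantizes to the fricative [x]. /p/ is a stop between vowels /o/ and /e/, so it spirantizes to the fricative [f]. → [pefosbeazosixofef].
/tunaekeuzotoji/: /k/ is a stop between vowels /e/ and /e/, so it spirantizes to the fricative [x]. /t/ is a stop between vowels /o/ and /o/, so it spirantizes to the fricative [s]. → [tunaexeuzosoji].

wegnaufaofuveehe, pefosbeazosixofef, tunaexeuzosoji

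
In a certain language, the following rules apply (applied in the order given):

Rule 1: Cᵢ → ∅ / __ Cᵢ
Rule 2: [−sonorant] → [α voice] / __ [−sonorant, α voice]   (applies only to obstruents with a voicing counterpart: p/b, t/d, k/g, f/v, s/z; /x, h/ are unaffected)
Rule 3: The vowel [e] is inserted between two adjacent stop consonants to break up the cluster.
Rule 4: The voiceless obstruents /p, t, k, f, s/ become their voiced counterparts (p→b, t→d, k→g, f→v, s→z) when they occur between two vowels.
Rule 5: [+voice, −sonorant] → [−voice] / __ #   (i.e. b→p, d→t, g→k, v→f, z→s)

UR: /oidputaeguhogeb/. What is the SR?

Rule 1 (degemination): no segment meets the environment; /oidputaeguhogeb/ is unchanged.
Rule 2 (regressive voicing assimilation): /d/ precedes the voiceless obstruent /p/, so it devoices to [t] by assimilation. /oidputaeguhogeb/ → oitputaeguhogeb.
Rule 3 (stop-cluster e-epenthesis): /t/ and /p/ form a stop–stop cluster, so [e] is inserted between them. /oitputaeguhogeb/ → oiteputaeguhogeb.
Rule 4 (intervocalic voicing): /t/ is a voiceless obstruent between vowels /i/ and /e/, so it voices to [d]. /p/ is a voiceless obstruent between vowels /e/ and /u/, so it voices to [b]. /t/ is a voiceless obstruent between vowels /u/ and /a/, so it voices to [d]. /oiteputaeguhogeb/ → oidebudaeguhogeb.
Rule 5 (final devoicing): /b/ is a voiced obstruent in word-final position, so it devoices to [p]. /oidebudaeguhogeb/ → oidebudaeguhogep.

oidebudaeguhogep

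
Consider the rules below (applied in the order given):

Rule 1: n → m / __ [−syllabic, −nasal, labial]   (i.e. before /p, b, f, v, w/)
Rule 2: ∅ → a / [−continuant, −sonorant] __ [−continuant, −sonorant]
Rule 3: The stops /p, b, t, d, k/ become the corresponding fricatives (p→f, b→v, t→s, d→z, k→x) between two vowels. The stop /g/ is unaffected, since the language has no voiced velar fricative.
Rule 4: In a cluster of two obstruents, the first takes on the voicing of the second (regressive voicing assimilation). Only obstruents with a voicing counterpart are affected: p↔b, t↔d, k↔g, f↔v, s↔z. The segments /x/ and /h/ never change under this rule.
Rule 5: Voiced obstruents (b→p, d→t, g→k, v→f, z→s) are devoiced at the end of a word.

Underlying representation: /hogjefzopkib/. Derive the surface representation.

hogjevzofaxip

Rule 1 (nasal place assimilation): no segment meets the environment; /hogjefzopkib/ is unchanged.
Rule 2 (stop-cluster a-epenthesis): /p/ and /k/ form a stop–stop cluster, so [a] is inserted between them. /hogjefzopkib/ → hogjefzopakib.
Rule 3 (intervocalic spirantization): /p/ is a stop between vowels /o/ and /a/, so it spirantizes to the fricative [f]. /k/ is a stop between vowels /a/ and /i/, so it spirantizes to the fricative [x]. /hogjefzopakib/ → hogjefzofaxib.
Rule 4 (regressive voicing assimilation): /f/ precedes the voiced obstruent /z/, so it voices to [v] by assimilation. /hogjefzofaxib/ → hogjevzofaxib.
Rule 5 (final devoicing): /b/ is a voiced obstruent in word-final position, so it devoices to [p]. /hogjevzofaxib/ → hogjevzofaxip.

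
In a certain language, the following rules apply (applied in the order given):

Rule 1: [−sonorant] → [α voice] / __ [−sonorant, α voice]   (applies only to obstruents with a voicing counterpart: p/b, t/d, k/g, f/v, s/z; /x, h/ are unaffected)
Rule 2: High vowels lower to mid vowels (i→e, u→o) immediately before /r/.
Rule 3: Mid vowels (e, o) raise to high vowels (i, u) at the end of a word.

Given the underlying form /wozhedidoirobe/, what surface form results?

woshedidoerobi

Rule 1 (regressive voicing assimilation): /z/ precedes the voiceless obstruent /h/, so it devoices to [s] by assimilation. /wozhedidoirobe/ → woshedidoirobe.
Rule 2 (pre-rhotic lowering): /i/ is a high vowel immediately before /r/, so it lowers to [e]. /woshedidoirobe/ → woshedidoerobe.
Rule 3 (final vowel raising): /e/ is a mid vowel in word-final position, so it raises to [i]. /woshedidoerobe/ → woshedidoerobi.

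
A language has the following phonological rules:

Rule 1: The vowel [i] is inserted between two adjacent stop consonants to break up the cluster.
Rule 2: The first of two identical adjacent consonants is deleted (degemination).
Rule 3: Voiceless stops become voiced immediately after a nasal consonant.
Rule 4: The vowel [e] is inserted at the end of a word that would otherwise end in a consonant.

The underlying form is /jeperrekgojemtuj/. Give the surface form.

Rule 1 (stop-cluster i-epenthesis): /k/ and /g/ form a stop–stop cluster, so [i] is inserted between them. /jeperrekgojemtuj/ → jeperrekigojemtuj.
Rule 2 (degemination): /rr/ is a geminate; the first /r/ deletes. /jeperrekigojemtuj/ → jeperekigojemtuj.
Rule 3 (post-nasal voicing): /t/ is a voiceless stop immediately after the nasal /m/, so it voices to [d]. /jeperekigojemtuj/ → jeperekigojemduj.
Rule 4 (final e-epenthesis): the form ends in the consonant /j/, so [e] is inserted word-finally. /jeperekigojemduj/ → jeperekigojemduje.

jeperekigojemduje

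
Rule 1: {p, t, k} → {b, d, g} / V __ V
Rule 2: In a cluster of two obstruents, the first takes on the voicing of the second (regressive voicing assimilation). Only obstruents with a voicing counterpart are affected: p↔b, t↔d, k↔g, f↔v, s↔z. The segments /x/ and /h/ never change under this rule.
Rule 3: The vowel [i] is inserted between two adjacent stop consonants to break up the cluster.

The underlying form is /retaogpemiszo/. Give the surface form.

redaokipemizzo

Rule 1 (intervocalic voicing): /t/ is a voiceless stop between vowels /e/ and /a/, so it voices to [d]. /retaogpemiszo/ → redaogpemiszo.
Rule 2 (regressive voicing assimilation): /g/ precedes the voiceless obstruent /p/, so it devoices to [k] by assimilation. /s/ precedes the voiced obstruent /z/, so it voices to [z] by assimilation. /redaogpemiszo/ → redaokpemizzo.
Rule 3 (stop-cluster i-epenthesis): /k/ and /p/ form a stop–stop cluster, so [i] is inserted between them. /redaokpemizzo/ → redaokipemizzo.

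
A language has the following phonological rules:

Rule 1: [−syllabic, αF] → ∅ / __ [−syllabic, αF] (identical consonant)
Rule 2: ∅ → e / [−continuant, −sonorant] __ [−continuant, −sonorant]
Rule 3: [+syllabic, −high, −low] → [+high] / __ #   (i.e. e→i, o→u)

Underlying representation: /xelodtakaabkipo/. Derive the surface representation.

xelodetakaabekipu

Rule 1 (degemination): no segment meets the environment; /xelodtakaabkipo/ is unchanged.
Rule 2 (stop-cluster e-epenthesis): /d/ and /t/ form a stop–stop cluster, so [e] is inserted between them. /b/ and /k/ form a stop–stop cluster, so [e] is inserted between them. /xelodtakaabkipo/ → xelodetakaabekipo.
Rule 3 (final vowel raising): /o/ is a mid vowel in word-final position, so it raises to [u]. /xelodetakaabekipo/ → xelodetakaabekipu.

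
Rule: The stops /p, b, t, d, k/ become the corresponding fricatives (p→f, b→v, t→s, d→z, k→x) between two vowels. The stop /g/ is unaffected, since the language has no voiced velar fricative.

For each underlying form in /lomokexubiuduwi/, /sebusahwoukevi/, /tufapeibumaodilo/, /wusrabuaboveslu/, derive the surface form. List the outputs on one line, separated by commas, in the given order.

lomoxexuviuzuwi, sevusahwouxevi, tufafeivumaozilo, wusravuavoveslu

/lomokexubiuduwi/: /k/ is a stop between vowels /o/ and /e/, so it spirantizes to the fricative [x]. /b/ is a stop between vowels /u/ and /i/, so it spirantizes to the fricative [v]. /d/ is a stop between vowels /u/ and /u/, so it spirantizes to the fricative [z]. → [lomoxexuviuzuwi].
/sebusahwoukevi/: /b/ is a stop between vowels /e/ and /u/, so it spirantizes to the fricative [v]. /k/ is a stop between vowels /u/ and /e/, so it spirantizes to the fricative [x]. → [sevusahwouxevi].
/tufapeibumaodilo/: /p/ is a stop between vowels /a/ and /e/, so it spirantizes to the fricative [f]. /b/ is a stop between vowels /i/ and /u/, so it spirantizes to the fricative [v]. /d/ is a stop between vowels /o/ and /i/, so it spirantizes to the fricative [z]. → [tufafeivumaozilo].
/wusrabuaboveslu/: /b/ is a stop between vowels /a/ and /u/, so it spirantizes to the fricative [v]. /b/ is a stop between vowels /a/ and /o/, so it spirantizes to the fricative [v]. → [wusravuavoveslu].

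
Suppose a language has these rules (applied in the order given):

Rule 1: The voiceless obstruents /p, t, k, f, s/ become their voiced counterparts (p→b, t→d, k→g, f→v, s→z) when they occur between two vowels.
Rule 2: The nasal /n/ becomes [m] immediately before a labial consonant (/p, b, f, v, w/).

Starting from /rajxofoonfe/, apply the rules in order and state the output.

rajxovoomfe

Rule 1 (intervocalic voicing): /f/ is a voiceless obstruent between vowels /o/ and /o/, so it voices to [v]. /rajxofoonfe/ → rajxovoonfe.
Rule 2 (nasal place assimilation): /n/ precedes the labial consonant /f/, so it assimilates in place to [m]. /rajxovoonfe/ → rajxovoomfe.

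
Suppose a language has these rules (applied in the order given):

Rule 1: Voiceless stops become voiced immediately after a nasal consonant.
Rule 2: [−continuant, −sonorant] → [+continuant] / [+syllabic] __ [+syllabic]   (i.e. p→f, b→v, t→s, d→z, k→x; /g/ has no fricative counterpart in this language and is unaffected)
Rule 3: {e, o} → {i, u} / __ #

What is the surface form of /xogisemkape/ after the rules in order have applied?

xogisemgafi

Rule 1 (post-nasal voicing): /k/ is a voiceless stop immediately after the nasal /m/, so it voices to [g]. /xogisemkape/ → xogisemgape.
Rule 2 (intervocalic spirantization): /p/ is a stop between vowels /a/ and /e/, so it spirantizes to the fricative [f]. /xogisemgape/ → xogisemgafe.
Rule 3 (final vowel raising): /e/ is a mid vowel in word-final position, so it raises to [i]. /xogisemgafe/ → xogisemgafi.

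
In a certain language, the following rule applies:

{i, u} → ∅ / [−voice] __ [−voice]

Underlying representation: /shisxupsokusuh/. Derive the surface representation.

shsxpsoksh

/i/ is a high vowel flanked by voiceless consonants /h/ and /s/, so it deletes.
/u/ is a high vowel flanked by voiceless consonants /x/ and /p/, so it deletes.
/u/ is a high vowel flanked by voiceless consonants /k/ and /s/, so it deletes.
/u/ is a high vowel flanked by voiceless consonants /s/ and /h/, so it deletes.
Surface form: [shsxpsoksh].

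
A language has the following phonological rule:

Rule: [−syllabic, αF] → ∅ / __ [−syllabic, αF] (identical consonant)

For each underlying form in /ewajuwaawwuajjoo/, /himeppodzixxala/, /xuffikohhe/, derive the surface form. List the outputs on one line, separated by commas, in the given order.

/ewajuwaawwuajjoo/: /ww/ is a geminate; the first /w/ deletes. /jj/ is a geminate; the first /j/ deletes. → [ewajuwaawuajoo].
/himeppodzixxala/: /pp/ is a geminate; the first /p/ deletes. /xx/ is a geminate; the first /x/ deletes. → [himepodzixala].
/xuffikohhe/: /ff/ is a geminate; the first /f/ deletes. /hh/ is a geminate; the first /h/ deletes. → [xufikohe].

ewajuwaawuajoo, himepodzixala, xufikohe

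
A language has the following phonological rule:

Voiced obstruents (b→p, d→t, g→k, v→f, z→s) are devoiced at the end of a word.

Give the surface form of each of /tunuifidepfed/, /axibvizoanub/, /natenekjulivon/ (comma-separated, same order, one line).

tunuifidepfet, axibvizoanup, natenekjulivon

/tunuifidepfed/: /d/ is a voiced obstruent in word-final position, so it devoices to [t]. → [tunuifidepfet].
/axibvizoanub/: /b/ is a voiced obstruent in word-final position, so it devoices to [p]. → [axibvizoanup].
/natenekjulivon/: the rule's environment is not met; surfaces unchanged as [natenekjulivon].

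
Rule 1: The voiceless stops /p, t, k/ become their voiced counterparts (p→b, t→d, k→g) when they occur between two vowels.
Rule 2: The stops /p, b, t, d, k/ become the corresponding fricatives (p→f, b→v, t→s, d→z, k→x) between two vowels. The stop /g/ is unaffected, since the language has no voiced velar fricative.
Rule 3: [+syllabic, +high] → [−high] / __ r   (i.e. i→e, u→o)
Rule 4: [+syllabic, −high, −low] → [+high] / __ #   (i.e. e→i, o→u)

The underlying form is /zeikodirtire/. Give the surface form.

zeigozerteri

Rule 1 (intervocalic voicing): /k/ is a voiceless stop between vowels /i/ and /o/, so it voices to [g]. /zeikodirtire/ → zeigodirtire.
Rule 2 (intervocalic spirantization): /d/ is a stop between vowels /o/ and /i/, so it spirantizes to the fricative [z]. /zeigodirtire/ → zeigozirtire.
Rule 3 (pre-rhotic lowering): /i/ is a high vowel immediately before /r/, so it lowers to [e]. /i/ is a high vowel immediately before /r/, so it lowers to [e]. /zeigozirtire/ → zeigozertere.
Rule 4 (final vowel raising): /e/ is a mid vowel in word-final position, so it raises to [i]. /zeigozertere/ → zeigozerteri.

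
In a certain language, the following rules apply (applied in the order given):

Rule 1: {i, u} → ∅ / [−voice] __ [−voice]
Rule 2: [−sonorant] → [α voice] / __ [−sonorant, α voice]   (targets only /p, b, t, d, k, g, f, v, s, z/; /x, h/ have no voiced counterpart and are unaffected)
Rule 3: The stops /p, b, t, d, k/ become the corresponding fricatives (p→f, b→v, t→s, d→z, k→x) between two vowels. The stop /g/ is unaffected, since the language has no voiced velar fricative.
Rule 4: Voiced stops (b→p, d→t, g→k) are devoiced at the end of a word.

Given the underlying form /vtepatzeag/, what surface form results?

Rule 1 (high vowel syncope): no segment meets the environment; /vtepatzeag/ is unchanged.
Rule 2 (regressive voicing assimilation): /v/ precedes the voiceless obstruent /t/, so it devoices to [f] by assimilation. /t/ precedes the voiced obstruent /z/, so it voices to [d] by assimilation. /vtepatzeag/ → ftepadzeag.
Rule 3 (intervocalic spirantization): /p/ is a stop between vowels /e/ and /a/, so it spirantizes to the fricative [f]. /ftepadzeag/ → ftefadzeag.
Rule 4 (final devoicing): /g/ is a voiced stop in word-final position, so it devoices to [k]. /ftefadzeag/ → ftefadzeak.

ftefadzeak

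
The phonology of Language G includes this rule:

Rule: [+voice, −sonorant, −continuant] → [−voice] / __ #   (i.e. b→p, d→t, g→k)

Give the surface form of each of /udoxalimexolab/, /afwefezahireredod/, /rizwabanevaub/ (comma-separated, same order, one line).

udoxalimexolap, afwefezahireredot, rizwabanevaup

/udoxalimexolab/: /b/ is a voiced stop in word-final position, so it devoices to [p]. → [udoxalimexolap].
/afwefezahireredod/: /d/ is a voiced stop in word-final position, so it devoices to [t]. → [afwefezahireredot].
/rizwabanevaub/: /b/ is a voiced stop in word-final position, so it devoices to [p]. → [rizwabanevaup].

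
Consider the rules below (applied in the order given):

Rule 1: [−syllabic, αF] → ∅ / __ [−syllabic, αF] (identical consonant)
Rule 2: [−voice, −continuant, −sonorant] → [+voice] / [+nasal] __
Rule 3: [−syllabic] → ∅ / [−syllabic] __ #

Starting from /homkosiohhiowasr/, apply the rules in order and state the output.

homgosiohiowas

Rule 1 (degemination): /hh/ is a geminate; the first /h/ deletes. /homkosiohhiowasr/ → homkosiohiowasr.
Rule 2 (post-nasal voicing): /k/ is a voiceless stop immediately after the nasal /m/, so it voices to [g]. /homkosiohiowasr/ → homgosiohiowasr.
Rule 3 (final cluster simplification): /r/ is the second consonant of a word-final cluster /sr/, so it deletes. /homgosiohiowasr/ → homgosiohiowas.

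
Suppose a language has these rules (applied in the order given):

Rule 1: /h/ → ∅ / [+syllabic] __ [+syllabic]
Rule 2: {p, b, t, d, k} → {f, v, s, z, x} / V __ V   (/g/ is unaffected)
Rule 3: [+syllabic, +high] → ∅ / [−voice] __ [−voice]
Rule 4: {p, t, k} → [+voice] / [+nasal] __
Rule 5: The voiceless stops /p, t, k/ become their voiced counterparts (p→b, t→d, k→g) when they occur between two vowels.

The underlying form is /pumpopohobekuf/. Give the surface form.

pumbofoovexf

Rule 1 (intervocalic h-deletion): /h/ occurs between vowels /o/ and /o/, so it deletes. /pumpopohobekuf/ → pumpopoobekuf.
Rule 2 (intervocalic spirantization): /p/ is a stop between vowels /o/ and /o/, so it spirantizes to the fricative [f]. /b/ is a stop between vowels /o/ and /e/, so it spirantizes to the fricative [v]. /k/ is a stop between vowels /e/ and /u/, so it spirantizes to the fricative [x]. /pumpopoobekuf/ → pumpofoovexuf.
Rule 3 (high vowel syncope): /u/ is a high vowel flanked by voiceless consonants /x/ and /f/, so it deletes. /pumpofoovexuf/ → pumpofoovexf.
Rule 4 (post-nasal voicing): /p/ is a voiceless stop immediately after the nasal /m/, so it voices to [b]. /pumpofoovexf/ → pumbofoovexf.
Rule 5 (intervocalic voicing): no segment meets the environment; /pumbofoovexf/ is unchanged.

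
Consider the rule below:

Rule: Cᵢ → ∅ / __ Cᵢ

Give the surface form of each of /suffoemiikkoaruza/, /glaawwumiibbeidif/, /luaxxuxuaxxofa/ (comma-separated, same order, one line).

/suffoemiikkoaruza/: /ff/ is a geminate; the first /f/ deletes. /kk/ is a geminate; the first /k/ deletes. → [sufoemiikoaruza].
/glaawwumiibbeidif/: /ww/ is a geminate; the first /w/ deletes. /bb/ is a geminate; the first /b/ deletes. → [glaawumiibeidif].
/luaxxuxuaxxofa/: /xx/ is a geminate; the first /x/ deletes. /xx/ is a geminate; the first /x/ deletes. → [luaxuxuaxofa].

sufoemiikoaruza, glaawumiibeidif, luaxuxuaxofa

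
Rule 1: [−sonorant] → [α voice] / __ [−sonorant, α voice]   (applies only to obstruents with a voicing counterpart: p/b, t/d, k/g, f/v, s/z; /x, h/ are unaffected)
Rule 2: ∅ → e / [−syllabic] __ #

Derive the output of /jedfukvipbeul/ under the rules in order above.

Rule 1 (regressive voicing assimilation): /d/ precedes the voiceless obstruent /f/, so it devoices to [t] by assimilation. /k/ precedes the voiced obstruent /v/, so it voices to [g] by assimilation. /p/ precedes the voiced obstruent /b/, so it voices to [b] by assimilation. /jedfukvipbeul/ → jetfugvibbeul.
Rule 2 (final e-epenthesis): the form ends in the consonant /l/, so [e] is inserted word-finally. /jetfugvibbeul/ → jetfugvibbeule.

jetfugvibbeule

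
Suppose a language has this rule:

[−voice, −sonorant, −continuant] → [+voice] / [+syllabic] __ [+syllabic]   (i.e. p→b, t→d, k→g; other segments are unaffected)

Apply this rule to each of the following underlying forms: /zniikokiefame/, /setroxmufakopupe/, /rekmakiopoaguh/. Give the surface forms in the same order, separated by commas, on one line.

zniigogiefame, setroxmufagobube, rekmagioboaguh

/zniikokiefame/: /k/ is a voiceless stop between vowels /i/ and /o/, so it voices to [g]. /k/ is a voiceless stop between vowels /o/ and /i/, so it voices to [g]. → [zniigogiefame].
/setroxmufakopupe/: /k/ is a voiceless stop between vowels /a/ and /o/, so it voices to [g]. /p/ is a voiceless stop between vowels /o/ and /u/, so it voices to [b]. /p/ is a voiceless stop between vowels /u/ and /e/, so it voices to [b]. → [setroxmufagobube].
/rekmakiopoaguh/: /k/ is a voiceless stop between vowels /a/ and /i/, so it voices to [g]. /p/ is a voiceless stop between vowels /o/ and /o/, so it voices to [b]. → [rekmagioboaguh].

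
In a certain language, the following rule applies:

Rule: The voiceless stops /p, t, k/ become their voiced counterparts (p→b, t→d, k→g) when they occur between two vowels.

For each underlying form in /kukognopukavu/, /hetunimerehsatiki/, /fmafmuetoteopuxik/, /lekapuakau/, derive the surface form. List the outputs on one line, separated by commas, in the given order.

/kukognopukavu/: /k/ is a voiceless stop between vowels /u/ and /o/, so it voices to [g]. /p/ is a voiceless stop between vowels /o/ and /u/, so it voices to [b]. /k/ is a voiceless stop between vowels /u/ and /a/, so it voices to [g]. → [kugognobugavu].
/hetunimerehsatiki/: /t/ is a voiceless stop between vowels /e/ and /u/, so it voices to [d]. /t/ is a voiceless stop between vowels /a/ and /i/, so it voices to [d]. /k/ is a voiceless stop between vowels /i/ and /i/, so it voices to [g]. → [hedunimerehsadigi].
/fmafmuetoteopuxik/: /t/ is a voiceless stop between vowels /e/ and /o/, so it voices to [d]. /t/ is a voiceless stop between vowels /o/ and /e/, so it voices to [d]. /p/ is a voiceless stop between vowels /o/ and /u/, so it voices to [b]. → [fmafmuedodeobuxik].
/lekapuakau/: /k/ is a voiceless stop between vowels /e/ and /a/, so it voices to [g]. /p/ is a voiceless stop between vowels /a/ and /u/, so it voices to [b]. /k/ is a voiceless stop between vowels /a/ and /a/, so it voices to [g]. → [legabuagau].

kugognobugavu, hedunimerehsadigi, fmafmuedodeobuxik, legabuagau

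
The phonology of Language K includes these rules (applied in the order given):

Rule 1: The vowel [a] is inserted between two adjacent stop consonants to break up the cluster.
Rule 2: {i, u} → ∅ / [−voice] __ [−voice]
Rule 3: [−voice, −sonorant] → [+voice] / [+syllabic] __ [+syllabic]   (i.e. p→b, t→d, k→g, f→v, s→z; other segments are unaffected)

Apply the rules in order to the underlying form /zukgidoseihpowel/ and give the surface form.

zugagidozeihpowel

Rule 1 (stop-cluster a-epenthesis): /k/ and /g/ form a stop–stop cluster, so [a] is inserted between them. /zukgidoseihpowel/ → zukagidoseihpowel.
Rule 2 (high vowel syncope): no segment meets the environment; /zukagidoseihpowel/ is unchanged.
Rule 3 (intervocalic voicing): /k/ is a voiceless obstruent between vowels /u/ and /a/, so it voices to [g]. /s/ is a voiceless obstruent between vowels /o/ and /e/, so it voices to [z]. /zukagidoseihpowel/ → zugagidozeihpowel.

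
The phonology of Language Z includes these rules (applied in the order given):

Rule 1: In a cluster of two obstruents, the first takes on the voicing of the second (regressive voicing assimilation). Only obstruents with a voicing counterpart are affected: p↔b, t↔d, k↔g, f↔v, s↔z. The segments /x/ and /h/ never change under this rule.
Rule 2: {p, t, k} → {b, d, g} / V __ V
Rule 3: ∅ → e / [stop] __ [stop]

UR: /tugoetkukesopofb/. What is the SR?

Rule 1 (regressive voicing assimilation): /f/ precedes the voiced obstruent /b/, so it voices to [v] by assimilation. /tugoetkukesopofb/ → tugoetkukesopovb.
Rule 2 (intervocalic voicing): /k/ is a voiceless stop between vowels /u/ and /e/, so it voices to [g]. /p/ is a voiceless stop between vowels /o/ and /o/, so it voices to [b]. /tugoetkukesopovb/ → tugoetkugesobovb.
Rule 3 (stop-cluster e-epenthesis): /t/ and /k/ form a stop–stop cluster, so [e] is inserted between them. /tugoetkugesobovb/ → tugoetekugesobovb.

tugoetekugesobovb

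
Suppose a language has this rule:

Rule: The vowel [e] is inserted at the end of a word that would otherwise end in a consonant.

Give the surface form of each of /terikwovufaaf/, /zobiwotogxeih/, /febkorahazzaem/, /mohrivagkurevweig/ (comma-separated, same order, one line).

terikwovufaafe, zobiwotogxeihe, febkorahazzaeme, mohrivagkurevweige

/terikwovufaaf/: the form ends in the consonant /f/, so [e] is inserted word-finally. → [terikwovufaafe].
/zobiwotogxeih/: the form ends in the consonant /h/, so [e] is inserted word-finally. → [zobiwotogxeihe].
/febkorahazzaem/: the form ends in the consonant /m/, so [e] is inserted word-finally. → [febkorahazzaeme].
/mohrivagkurevweig/: the form ends in the consonant /g/, so [e] is inserted word-finally. → [mohrivagkurevweige].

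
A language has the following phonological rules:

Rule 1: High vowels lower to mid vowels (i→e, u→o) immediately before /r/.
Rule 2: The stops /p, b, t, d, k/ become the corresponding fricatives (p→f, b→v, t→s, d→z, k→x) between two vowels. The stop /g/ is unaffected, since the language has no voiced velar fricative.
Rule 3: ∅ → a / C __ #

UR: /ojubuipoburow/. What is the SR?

ojuvuifovorowa

Rule 1 (pre-rhotic lowering): /u/ is a high vowel immediately before /r/, so it lowers to [o]. /ojubuipoburow/ → ojubuipoborow.
Rule 2 (intervocalic spirantization): /b/ is a stop between vowels /u/ and /u/, so it spirantizes to the fricative [v]. /p/ is a stop between vowels /i/ and /o/, so it spirantizes to the fricative [f]. /b/ is a stop between vowels /o/ and /o/, so it spirantizes to the fricative [v]. /ojubuipoborow/ → ojuvuifovorow.
Rule 3 (final a-epenthesis): the form ends in the consonant /w/, so [a] is inserted word-finally. /ojuvuifovorow/ → ojuvuifovorowa.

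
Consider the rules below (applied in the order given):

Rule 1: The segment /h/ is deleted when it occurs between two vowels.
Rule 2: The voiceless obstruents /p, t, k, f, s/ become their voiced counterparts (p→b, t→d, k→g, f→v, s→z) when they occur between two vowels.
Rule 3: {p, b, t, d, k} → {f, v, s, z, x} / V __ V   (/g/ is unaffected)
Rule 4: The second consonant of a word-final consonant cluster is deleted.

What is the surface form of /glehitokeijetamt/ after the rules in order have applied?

Rule 1 (intervocalic h-deletion): /h/ occurs between vowels /e/ and /i/, so it deletes. /glehitokeijetamt/ → gleitokeijetamt.
Rule 2 (intervocalic voicing): /t/ is a voiceless obstruent between vowels /i/ and /o/, so it voices to [d]. /k/ is a voiceless obstruent between vowels /o/ and /e/, so it voices to [g]. /t/ is a voiceless obstruent between vowels /e/ and /a/, so it voices to [d]. /gleitokeijetamt/ → gleidogeijedamt.
Rule 3 (intervocalic spirantization): /d/ is a stop between vowels /i/ and /o/, so it spirantizes to the fricative [z]. /d/ is a stop between vowels /e/ and /a/, so it spirantizes to the fricative [z]. /gleidogeijedamt/ → gleizogeijezamt.
Rule 4 (final cluster simplification): /t/ is the second consonant of a word-final cluster /mt/, so it deletes. /gleizogeijezamt/ → gleizogeijezam.

gleizogeijezam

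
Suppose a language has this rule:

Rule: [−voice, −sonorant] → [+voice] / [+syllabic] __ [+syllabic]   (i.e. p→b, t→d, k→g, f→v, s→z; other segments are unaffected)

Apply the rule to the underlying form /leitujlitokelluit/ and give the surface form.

leidujlidogelluit

Scanning /leitujlitokelluit/: /t/ is a voiceless obstruent between vowels /i/ and /u/, so it voices to [d]; /t/ is a voiceless obstruent between vowels /i/ and /o/, so it voices to [d]; /k/ is a voiceless obstruent between vowels /o/ and /e/, so it voices to [g]; /t/ at position 17 is not in the conditioning environment.
Result: [leidujlidogelluit].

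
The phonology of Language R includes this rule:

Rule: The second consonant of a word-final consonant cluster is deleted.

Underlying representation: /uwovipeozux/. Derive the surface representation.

No segment of /uwovipeozux/ meets the structural description of the rule, so the form surfaces unchanged.

uwovipeozux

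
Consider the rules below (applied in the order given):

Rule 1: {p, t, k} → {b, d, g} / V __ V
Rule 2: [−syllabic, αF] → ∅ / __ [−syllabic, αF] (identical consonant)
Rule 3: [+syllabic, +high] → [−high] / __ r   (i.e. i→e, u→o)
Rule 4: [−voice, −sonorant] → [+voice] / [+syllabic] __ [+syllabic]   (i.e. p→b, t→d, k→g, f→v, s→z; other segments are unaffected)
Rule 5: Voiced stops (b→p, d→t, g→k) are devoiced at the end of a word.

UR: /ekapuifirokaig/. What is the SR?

Rule 1 (intervocalic voicing): /k/ is a voiceless stop between vowels /e/ and /a/, so it voices to [g]. /p/ is a voiceless stop between vowels /a/ and /u/, so it voices to [b]. /k/ is a voiceless stop between vowels /o/ and /a/, so it voices to [g]. /ekapuifirokaig/ → egabuifirogaig.
Rule 2 (degemination): no segment meets the environment; /egabuifirogaig/ is unchanged.
Rule 3 (pre-rhotic lowering): /i/ is a high vowel immediately before /r/, so it lowers to [e]. /egabuifirogaig/ → egabuiferogaig.
Rule 4 (intervocalic voicing): /f/ is a voiceless obstruent between vowels /i/ and /e/, so it voices to [v]. /egabuiferogaig/ → egabuiverogaig.
Rule 5 (final devoicing): /g/ is a voiced stop in word-final position, so it devoices to [k]. /egabuiverogaig/ → egabuiverogaik.

egabuiverogaik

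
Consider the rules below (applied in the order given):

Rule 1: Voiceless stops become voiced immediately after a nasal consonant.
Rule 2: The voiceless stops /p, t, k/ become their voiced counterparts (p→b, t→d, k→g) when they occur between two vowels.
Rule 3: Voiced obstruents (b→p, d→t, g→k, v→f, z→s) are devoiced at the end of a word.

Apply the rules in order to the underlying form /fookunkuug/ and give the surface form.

Rule 1 (post-nasal voicing): /k/ is a voiceless stop immediately after the nasal /n/, so it voices to [g]. /fookunkuug/ → fookunguug.
Rule 2 (intervocalic voicing): /k/ is a voiceless stop between vowels /o/ and /u/, so it voices to [g]. /fookunguug/ → foogunguug.
Rule 3 (final devoicing): /g/ is a voiced obstruent in word-final position, so it devoices to [k]. /foogunguug/ → foogunguuk.

foogunguuk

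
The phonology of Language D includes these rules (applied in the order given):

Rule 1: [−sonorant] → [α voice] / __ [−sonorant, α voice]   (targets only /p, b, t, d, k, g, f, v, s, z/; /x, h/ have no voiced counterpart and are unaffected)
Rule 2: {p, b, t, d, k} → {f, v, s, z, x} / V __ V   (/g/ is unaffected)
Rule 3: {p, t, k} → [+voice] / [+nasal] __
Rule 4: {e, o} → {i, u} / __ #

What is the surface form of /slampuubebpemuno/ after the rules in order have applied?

Rule 1 (regressive voicing assimilation): /b/ precedes the voiceless obstruent /p/, so it devoices to [p] by assimilation. /slampuubebpemuno/ → slampuubeppemuno.
Rule 2 (intervocalic spirantization): /b/ is a stop between vowels /u/ and /e/, so it spirantizes to the fricative [v]. /slampuubeppemuno/ → slampuuveppemuno.
Rule 3 (post-nasal voicing): /p/ is a voiceless stop immediately after the nasal /m/, so it voices to [b]. /slampuuveppemuno/ → slambuuveppemuno.
Rule 4 (final vowel raising): /o/ is a mid vowel in word-final position, so it raises to [u]. /slambuuveppemuno/ → slambuuveppemunu.

slambuuveppemunu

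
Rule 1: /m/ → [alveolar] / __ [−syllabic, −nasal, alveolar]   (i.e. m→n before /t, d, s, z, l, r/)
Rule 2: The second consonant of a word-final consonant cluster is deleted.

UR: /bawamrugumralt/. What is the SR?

bawanrugunral

Rule 1 (nasal place assimilation): /m/ precedes the alveolar consonant /r/, so it assimilates in place to [n]. /m/ precedes the alveolar consonant /r/, so it assimilates in place to [n]. /bawamrugumralt/ → bawanrugunralt.
Rule 2 (final cluster simplification): /t/ is the second consonant of a word-final cluster /lt/, so it deletes. /bawanrugunralt/ → bawanrugunral.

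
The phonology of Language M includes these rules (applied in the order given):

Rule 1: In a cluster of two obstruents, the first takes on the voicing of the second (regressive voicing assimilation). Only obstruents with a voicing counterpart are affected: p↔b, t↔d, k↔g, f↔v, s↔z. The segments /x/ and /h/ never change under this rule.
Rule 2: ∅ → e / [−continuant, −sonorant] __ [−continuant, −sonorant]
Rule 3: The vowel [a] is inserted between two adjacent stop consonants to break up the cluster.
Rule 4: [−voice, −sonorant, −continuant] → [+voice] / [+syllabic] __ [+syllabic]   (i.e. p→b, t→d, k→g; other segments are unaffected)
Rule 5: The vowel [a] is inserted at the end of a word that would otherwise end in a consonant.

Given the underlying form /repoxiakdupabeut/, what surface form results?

Rule 1 (regressive voicing assimilation): /k/ precedes the voiced obstruent /d/, so it voices to [g] by assimilation. /repoxiakdupabeut/ → repoxiagdupabeut.
Rule 2 (stop-cluster e-epenthesis): /g/ and /d/ form a stop–stop cluster, so [e] is inserted between them. /repoxiagdupabeut/ → repoxiagedupabeut.
Rule 3 (stop-cluster a-epenthesis): no segment meets the environment; /repoxiagedupabeut/ is unchanged.
Rule 4 (intervocalic voicing): /p/ is a voiceless stop between vowels /e/ and /o/, so it voices to [b]. /p/ is a voiceless stop between vowels /u/ and /a/, so it voices to [b]. /repoxiagedupabeut/ → reboxiagedubabeut.
Rule 5 (final a-epenthesis): the form ends in the consonant /t/, so [a] is inserted word-finally. /reboxiagedubabeut/ → reboxiagedubabeuta.

reboxiagedubabeuta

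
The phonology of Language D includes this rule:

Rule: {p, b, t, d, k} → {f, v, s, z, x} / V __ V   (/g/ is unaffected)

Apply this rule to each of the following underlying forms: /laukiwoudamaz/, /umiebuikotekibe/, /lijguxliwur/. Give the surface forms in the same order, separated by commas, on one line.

lauxiwouzamaz, umievuixosexive, lijguxliwur

/laukiwoudamaz/: /k/ is a stop between vowels /u/ and /i/, so it spirantizes to the fricative [x]. /d/ is a stop between vowels /u/ and /a/, so it spirantizes to the fricative [z]. → [lauxiwouzamaz].
/umiebuikotekibe/: /b/ is a stop between vowels /e/ and /u/, so it spirantizes to the fricative [v]. /k/ is a stop between vowels /i/ and /o/, so it spirantizes to the fricative [x]. /t/ is a stop between vowels /o/ and /e/, so it spirantizes to the fricative [s]. /k/ is a stop between vowels /e/ and /i/, so it spirantizes to the fricative [x]. /b/ is a stop between vowels /i/ and /e/, so it spirantizes to the fricative [v]. → [umievuixosexive].
/lijguxliwur/: the rule's environment is not met; surfaces unchanged as [lijguxliwur].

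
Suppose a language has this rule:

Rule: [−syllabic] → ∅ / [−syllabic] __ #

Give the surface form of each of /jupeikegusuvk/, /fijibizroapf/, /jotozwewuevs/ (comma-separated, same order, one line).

jupeikegusuv, fijibizroap, jotozwewuev

/jupeikegusuvk/: /k/ is the second consonant of a word-final cluster /vk/, so it deletes. → [jupeikegusuv].
/fijibizroapf/: /f/ is the second consonant of a word-final cluster /pf/, so it deletes. → [fijibizroap].
/jotozwewuevs/: /s/ is the second consonant of a word-final cluster /vs/, so it deletes. → [jotozwewuev].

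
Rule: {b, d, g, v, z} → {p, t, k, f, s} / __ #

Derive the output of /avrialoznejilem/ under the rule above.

No segment of /avrialoznejilem/ meets the structural description of the rule, so the form surfaces unchanged.

avrialoznejilem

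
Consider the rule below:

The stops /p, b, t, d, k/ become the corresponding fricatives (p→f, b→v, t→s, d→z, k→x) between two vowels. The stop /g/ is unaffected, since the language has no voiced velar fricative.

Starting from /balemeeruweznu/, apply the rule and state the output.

No segment of /balemeeruweznu/ meets the structural description of the rule, so the form surfaces unchanged.

balemeeruweznu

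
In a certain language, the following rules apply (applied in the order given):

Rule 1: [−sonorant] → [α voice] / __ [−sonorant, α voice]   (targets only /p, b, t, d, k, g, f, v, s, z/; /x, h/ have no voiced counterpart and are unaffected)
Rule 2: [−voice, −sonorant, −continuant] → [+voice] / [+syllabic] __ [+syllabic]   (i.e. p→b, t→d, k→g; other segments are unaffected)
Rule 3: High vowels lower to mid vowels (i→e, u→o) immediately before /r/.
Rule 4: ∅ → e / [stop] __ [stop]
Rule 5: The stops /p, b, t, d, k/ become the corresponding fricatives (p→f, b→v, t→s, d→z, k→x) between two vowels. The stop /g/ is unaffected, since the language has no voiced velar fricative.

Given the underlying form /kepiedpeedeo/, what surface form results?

Rule 1 (regressive voicing assimilation): /d/ precedes the voiceless obstruent /p/, so it devoices to [t] by assimilation. /kepiedpeedeo/ → kepietpeedeo.
Rule 2 (intervocalic voicing): /p/ is a voiceless stop between vowels /e/ and /i/, so it voices to [b]. /kepietpeedeo/ → kebietpeedeo.
Rule 3 (pre-rhotic lowering): no segment meets the environment; /kebietpeedeo/ is unchanged.
Rule 4 (stop-cluster e-epenthesis): /t/ and /p/ form a stop–stop cluster, so [e] is inserted between them. /kebietpeedeo/ → kebietepeedeo.
Rule 5 (intervocalic spirantization): /b/ is a stop between vowels /e/ and /i/, so it spirantizes to the fricative [v]. /t/ is a stop between vowels /e/ and /e/, so it spirantizes to the fricative [s]. /p/ is a stop between vowels /e/ and /e/, so it spirantizes to the fricative [f]. /d/ is a stop between vowels /e/ and /e/, so it spirantizes to the fricative [z]. /kebietepeedeo/ → keviesefeezeo.

keviesefeezeo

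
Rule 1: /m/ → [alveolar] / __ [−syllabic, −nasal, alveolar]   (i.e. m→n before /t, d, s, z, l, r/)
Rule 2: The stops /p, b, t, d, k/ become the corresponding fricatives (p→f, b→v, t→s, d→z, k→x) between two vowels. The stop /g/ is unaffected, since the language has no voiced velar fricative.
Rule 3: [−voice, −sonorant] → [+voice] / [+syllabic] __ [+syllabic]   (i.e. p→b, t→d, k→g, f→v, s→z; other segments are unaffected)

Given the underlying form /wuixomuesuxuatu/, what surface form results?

wuixomuezuxuazu

Rule 1 (nasal place assimilation): no segment meets the environment; /wuixomuesuxuatu/ is unchanged.
Rule 2 (intervocalic spirantization): /t/ is a stop between vowels /a/ and /u/, so it spirantizes to the fricative [s]. /wuixomuesuxuatu/ → wuixomuesuxuasu.
Rule 3 (intervocalic voicing): /s/ is a voiceless obstruent between vowels /e/ and /u/, so it voices to [z]. /s/ is a voiceless obstruent between vowels /a/ and /u/, so it voices to [z]. /wuixomuesuxuasu/ → wuixomuezuxuazu.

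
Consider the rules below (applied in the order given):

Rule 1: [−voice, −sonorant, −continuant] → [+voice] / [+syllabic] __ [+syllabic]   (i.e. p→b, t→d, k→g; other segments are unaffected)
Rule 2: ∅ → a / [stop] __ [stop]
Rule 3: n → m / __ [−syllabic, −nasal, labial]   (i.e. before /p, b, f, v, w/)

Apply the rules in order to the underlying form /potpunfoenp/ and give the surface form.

potapumfoemp

Rule 1 (intervocalic voicing): no segment meets the environment; /potpunfoenp/ is unchanged.
Rule 2 (stop-cluster a-epenthesis): /t/ and /p/ form a stop–stop cluster, so [a] is inserted between them. /potpunfoenp/ → potapunfoenp.
Rule 3 (nasal place assimilation): /n/ precedes the labial consonant /f/, so it assimilates in place to [m]. /n/ precedes the labial consonant /p/, so it assimilates in place to [m]. /potapunfoenp/ → potapumfoemp.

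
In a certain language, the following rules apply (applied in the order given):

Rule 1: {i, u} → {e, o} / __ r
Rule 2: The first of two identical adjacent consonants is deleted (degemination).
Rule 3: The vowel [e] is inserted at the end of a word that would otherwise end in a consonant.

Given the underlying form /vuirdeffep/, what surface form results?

vuerdefepe

Rule 1 (pre-rhotic lowering): /i/ is a high vowel immediately before /r/, so it lowers to [e]. /vuirdeffep/ → vuerdeffep.
Rule 2 (degemination): /ff/ is a geminate; the first /f/ deletes. /vuerdeffep/ → vuerdefep.
Rule 3 (final e-epenthesis): the form ends in the consonant /p/, so [e] is inserted word-finally. /vuerdefep/ → vuerdefepe.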